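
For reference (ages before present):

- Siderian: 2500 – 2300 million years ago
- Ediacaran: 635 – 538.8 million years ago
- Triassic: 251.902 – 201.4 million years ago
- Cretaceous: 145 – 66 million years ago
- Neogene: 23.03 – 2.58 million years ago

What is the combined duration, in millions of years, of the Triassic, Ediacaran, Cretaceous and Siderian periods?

Duration is start − end for each: (251.902 − 201.4) + (635 − 538.8) + (145 − 66) + (2500 − 2300).
That is 50.502 + 96.2 + 79 + 200, which totals 425.702 million years.

425.702 million years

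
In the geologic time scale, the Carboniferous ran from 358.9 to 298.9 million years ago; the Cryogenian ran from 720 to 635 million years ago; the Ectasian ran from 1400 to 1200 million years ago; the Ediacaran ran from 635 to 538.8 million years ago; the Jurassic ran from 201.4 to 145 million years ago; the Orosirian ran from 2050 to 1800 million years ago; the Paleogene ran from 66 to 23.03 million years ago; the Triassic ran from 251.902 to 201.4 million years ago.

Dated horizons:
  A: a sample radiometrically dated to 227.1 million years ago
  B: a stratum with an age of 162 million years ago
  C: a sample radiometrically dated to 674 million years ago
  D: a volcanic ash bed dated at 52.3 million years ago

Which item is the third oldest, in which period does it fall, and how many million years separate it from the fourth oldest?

Larger Ma means older, so oldest first: C 674 > A 227.1 > B 162 > D 52.3.
Counting 3 along gives B (162 Ma); the excerpt puts that inside the Jurassic, 201.4–145 Ma.
Next in line is D (52.3 Ma), and 162 − 52.3 = 109.7 Myr.

B, in the Jurassic; 109.7 million years to D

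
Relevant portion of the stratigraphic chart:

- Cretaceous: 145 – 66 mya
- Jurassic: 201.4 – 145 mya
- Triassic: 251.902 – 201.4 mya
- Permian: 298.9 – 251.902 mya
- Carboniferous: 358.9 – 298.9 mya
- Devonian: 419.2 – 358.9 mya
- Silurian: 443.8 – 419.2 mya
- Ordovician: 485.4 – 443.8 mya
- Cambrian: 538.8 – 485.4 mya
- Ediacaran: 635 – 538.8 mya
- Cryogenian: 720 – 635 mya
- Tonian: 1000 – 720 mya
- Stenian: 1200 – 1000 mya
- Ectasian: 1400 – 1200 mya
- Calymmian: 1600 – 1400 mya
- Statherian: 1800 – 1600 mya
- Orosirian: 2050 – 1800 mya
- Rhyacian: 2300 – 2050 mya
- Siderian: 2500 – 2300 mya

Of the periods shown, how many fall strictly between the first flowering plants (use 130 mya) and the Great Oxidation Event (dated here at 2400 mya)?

The older date is 2400 Ma and the younger is 130 Ma.
Periods with start < 2400 and end > 130 Ma: Rhyacian (2300–2050), Orosirian (2050–1800), Statherian (1800–1600), Calymmian (1600–1400), Ectasian (1400–1200), Stenian (1200–1000), Tonian (1000–720), Cryogenian (720–635), Ediacaran (635–538.8), Cambrian (538.8–485.4), Ordovician (485.4–443.8), Silurian (443.8–419.2), Devonian (419.2–358.9), Carboniferous (358.9–298.9), Permian (298.9–251.902), Triassic (251.902–201.4), Jurassic (201.4–145).
That is 17 complete periods.

17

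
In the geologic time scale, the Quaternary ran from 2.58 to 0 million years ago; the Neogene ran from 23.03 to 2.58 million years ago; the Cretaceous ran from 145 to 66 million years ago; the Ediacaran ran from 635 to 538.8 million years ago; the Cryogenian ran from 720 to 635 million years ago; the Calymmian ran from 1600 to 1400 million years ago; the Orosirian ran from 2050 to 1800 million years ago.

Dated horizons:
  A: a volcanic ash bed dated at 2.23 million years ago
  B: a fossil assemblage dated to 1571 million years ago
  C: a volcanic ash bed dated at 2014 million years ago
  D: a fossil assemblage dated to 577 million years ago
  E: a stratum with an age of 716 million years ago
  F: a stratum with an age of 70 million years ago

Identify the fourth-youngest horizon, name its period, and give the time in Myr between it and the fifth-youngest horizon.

Smaller Ma means younger, so youngest first: A 2.23 < F 70 < D 577 < E 716 < B 1571 < C 2014.
Counting 4 along gives E (716 Ma); the excerpt puts that inside the Cryogenian, 720–635 Ma.
Next in line is B (1571 Ma), and 1571 − 716 = 855 Myr.

E, in the Cryogenian; 855 million years to B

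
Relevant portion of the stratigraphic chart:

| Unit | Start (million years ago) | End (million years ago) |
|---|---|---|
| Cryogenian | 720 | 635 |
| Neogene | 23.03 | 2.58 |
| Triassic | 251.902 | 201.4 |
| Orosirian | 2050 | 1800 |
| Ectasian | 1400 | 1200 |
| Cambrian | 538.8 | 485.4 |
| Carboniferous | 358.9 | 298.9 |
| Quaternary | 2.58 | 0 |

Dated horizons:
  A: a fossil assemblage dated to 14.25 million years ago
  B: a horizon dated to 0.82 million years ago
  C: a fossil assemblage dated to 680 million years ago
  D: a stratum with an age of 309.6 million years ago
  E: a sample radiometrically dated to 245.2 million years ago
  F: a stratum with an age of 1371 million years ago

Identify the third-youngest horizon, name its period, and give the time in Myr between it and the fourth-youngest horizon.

E, in the Triassic; 64.4 million years to D

Sorted youngest-first by Ma: B (0.82), A (14.25), E (245.2), D (309.6), C (680), F (1371).
The third youngest is E at 245.2 Ma, which lies in 251.902–201.4 Ma: the Triassic.
The fourth youngest is D at 309.6 Ma; separation = |245.2 − 309.6| = 64.4 Myr.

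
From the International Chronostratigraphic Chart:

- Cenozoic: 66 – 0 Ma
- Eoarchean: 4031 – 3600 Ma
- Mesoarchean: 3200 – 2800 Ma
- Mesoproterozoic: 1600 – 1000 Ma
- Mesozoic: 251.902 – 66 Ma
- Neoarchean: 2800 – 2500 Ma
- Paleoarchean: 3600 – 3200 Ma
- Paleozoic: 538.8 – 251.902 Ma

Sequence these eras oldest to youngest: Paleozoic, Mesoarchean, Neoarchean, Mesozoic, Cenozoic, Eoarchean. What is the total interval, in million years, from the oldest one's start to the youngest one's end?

Start ages (Ma): Eoarchean 4031, Mesoarchean 3200, Neoarchean 2800, Paleozoic 538.8, Mesozoic 251.902, Cenozoic 66.
Ordered oldest to youngest: Eoarchean, Mesoarchean, Neoarchean, Paleozoic, Mesozoic, Cenozoic.
Span = 4031 − 0 = 4031 Myr.

Eoarchean, Mesoarchean, Neoarchean, Paleozoic, Mesozoic, Cenozoic; total span 4031 Myr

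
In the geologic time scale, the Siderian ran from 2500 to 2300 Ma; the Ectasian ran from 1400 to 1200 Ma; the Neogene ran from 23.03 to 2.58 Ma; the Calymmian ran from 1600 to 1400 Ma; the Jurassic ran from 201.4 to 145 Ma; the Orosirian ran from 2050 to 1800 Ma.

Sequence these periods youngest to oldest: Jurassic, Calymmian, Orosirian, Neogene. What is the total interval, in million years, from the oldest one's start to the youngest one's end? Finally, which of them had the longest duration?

Start ages (Ma): Orosirian 2050, Calymmian 1600, Jurassic 201.4, Neogene 23.03.
Ordered youngest to oldest: Neogene, Jurassic, Calymmian, Orosirian.
Span = 2050 − 2.58 = 2047.42 Myr.
Durations: Orosirian 250, Jurassic 56.4, Calymmian 200, Neogene 20.45 → longest is Orosirian (250 Myr).

Neogene → Jurassic → Calymmian → Orosirian; total span 2047.42 Myr; longest is Orosirian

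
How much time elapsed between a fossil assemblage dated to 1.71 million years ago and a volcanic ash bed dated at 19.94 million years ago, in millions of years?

19.94 − 1.71 = 18.23 million years.

18.23 million years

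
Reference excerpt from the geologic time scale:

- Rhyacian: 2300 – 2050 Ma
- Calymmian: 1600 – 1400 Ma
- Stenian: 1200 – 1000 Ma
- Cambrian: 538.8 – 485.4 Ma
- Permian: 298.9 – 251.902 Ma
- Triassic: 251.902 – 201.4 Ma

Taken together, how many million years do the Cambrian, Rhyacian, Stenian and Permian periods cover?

Each duration: Cambrian = 53.4; Rhyacian = 250; Stenian = 200; Permian = 46.998.
Sum: 53.4 + 250 + 200 + 46.998 = 550.398 Myr.

550.398 million years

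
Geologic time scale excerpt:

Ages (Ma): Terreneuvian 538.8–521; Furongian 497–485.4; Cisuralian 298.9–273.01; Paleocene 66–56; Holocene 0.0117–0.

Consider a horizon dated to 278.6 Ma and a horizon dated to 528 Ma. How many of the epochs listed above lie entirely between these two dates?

1

The older date is 528 Ma and the younger is 278.6 Ma.
Epochs with start < 528 and end > 278.6 Ma: Furongian (497–485.4).
That is 1 complete epoch.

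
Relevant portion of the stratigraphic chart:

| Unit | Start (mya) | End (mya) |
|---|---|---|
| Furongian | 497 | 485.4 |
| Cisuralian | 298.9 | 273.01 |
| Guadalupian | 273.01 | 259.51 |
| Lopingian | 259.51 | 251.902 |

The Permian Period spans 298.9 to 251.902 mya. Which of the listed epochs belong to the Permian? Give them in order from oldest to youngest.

Cisuralian, Guadalupian, Lopingian

Epochs with both bounds inside 298.9–251.902 Ma: Cisuralian (298.9–273.01), Guadalupian (273.01–259.51), Lopingian (259.51–251.902).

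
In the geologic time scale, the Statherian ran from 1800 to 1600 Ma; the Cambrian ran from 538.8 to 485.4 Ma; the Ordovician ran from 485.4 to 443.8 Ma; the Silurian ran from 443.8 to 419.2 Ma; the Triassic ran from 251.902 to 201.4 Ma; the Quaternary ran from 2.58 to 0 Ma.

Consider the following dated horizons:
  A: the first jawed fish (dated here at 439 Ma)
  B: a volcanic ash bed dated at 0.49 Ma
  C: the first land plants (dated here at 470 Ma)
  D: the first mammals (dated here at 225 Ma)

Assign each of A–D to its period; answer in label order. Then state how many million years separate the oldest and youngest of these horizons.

A — Silurian; B — Quaternary; C — Ordovician; D — Triassic; span 469.51 million years

Match each age against the start–end ranges in the excerpt: A = 439 Ma → Silurian (443.8–419.2); B = 0.49 Ma → Quaternary (2.58–0); C = 470 Ma → Ordovician (485.4–443.8); D = 225 Ma → Triassic (251.902–201.4).
The largest age is 470 Ma and the smallest is 0.49 Ma; their difference is 469.51 Myr.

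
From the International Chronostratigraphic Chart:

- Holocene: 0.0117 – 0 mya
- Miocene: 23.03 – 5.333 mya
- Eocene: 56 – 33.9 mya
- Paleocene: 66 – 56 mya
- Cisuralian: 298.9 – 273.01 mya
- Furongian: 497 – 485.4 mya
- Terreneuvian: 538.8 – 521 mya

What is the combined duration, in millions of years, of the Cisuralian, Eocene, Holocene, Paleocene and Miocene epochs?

Each duration: Cisuralian = 25.89; Eocene = 22.1; Holocene = 0.0117; Paleocene = 10; Miocene = 17.697.
Sum: 25.89 + 22.1 + 0.0117 + 10 + 17.697 = 75.6987 Myr.

75.6987 million years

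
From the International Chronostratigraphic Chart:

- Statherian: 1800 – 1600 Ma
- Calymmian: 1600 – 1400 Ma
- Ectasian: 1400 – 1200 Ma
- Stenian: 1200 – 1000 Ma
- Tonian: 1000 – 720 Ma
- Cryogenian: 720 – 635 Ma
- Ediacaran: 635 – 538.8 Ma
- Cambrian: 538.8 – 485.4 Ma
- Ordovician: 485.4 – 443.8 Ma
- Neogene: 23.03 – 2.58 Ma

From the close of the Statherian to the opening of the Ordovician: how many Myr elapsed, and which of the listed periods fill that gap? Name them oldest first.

1114.6 million years; Calymmian, Ectasian, Stenian, Tonian, Cryogenian, Ediacaran, Cambrian

The Statherian closes at 1600 Ma and the Ordovician opens at 485.4 Ma, so the interval is 1600 − 485.4 = 1114.6 Myr.
A period fits inside if it starts at or after 1600 Ma and ends at or before 485.4 Ma; oldest first that gives Calymmian, Ectasian, Stenian, Tonian, Cryogenian, Ediacaran, Cambrian.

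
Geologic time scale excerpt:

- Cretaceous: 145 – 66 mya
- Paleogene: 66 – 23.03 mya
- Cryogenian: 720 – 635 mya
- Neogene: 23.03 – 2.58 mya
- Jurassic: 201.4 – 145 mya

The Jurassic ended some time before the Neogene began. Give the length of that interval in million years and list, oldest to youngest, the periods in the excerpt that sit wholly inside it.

121.97 million years; Cretaceous, Paleogene

The Jurassic closes at 145 Ma and the Neogene opens at 23.03 Ma, so the interval is 145 − 23.03 = 121.97 Myr.
A period fits inside if it starts at or after 145 Ma and ends at or before 23.03 Ma; oldest first that gives Cretaceous, Paleogene.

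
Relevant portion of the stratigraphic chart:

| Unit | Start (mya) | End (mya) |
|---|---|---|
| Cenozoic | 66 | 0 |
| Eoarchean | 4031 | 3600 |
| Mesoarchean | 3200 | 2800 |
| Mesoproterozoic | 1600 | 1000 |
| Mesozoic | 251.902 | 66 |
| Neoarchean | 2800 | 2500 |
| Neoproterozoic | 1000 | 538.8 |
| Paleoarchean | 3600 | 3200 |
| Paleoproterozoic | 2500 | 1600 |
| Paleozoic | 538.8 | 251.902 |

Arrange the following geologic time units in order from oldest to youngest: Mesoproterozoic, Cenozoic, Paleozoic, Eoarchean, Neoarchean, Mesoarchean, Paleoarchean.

Eoarchean, then Paleoarchean, then Mesoarchean, then Neoarchean, then Mesoproterozoic, then Paleozoic, then Cenozoic

Sorting by start age (descending Ma, since larger Ma = older): Eoarchean start 4031, Paleoarchean start 3600, Mesoarchean start 3200, Neoarchean start 2800, Mesoproterozoic start 1600, Paleozoic start 538.8, Cenozoic start 66.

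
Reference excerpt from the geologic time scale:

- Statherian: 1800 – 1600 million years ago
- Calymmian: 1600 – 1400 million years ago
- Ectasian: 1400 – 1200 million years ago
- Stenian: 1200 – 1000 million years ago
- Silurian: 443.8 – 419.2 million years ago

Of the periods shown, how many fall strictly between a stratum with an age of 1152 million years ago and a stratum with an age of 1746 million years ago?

2

The older date is 1746 Ma and the younger is 1152 Ma.
Periods with start < 1746 and end > 1152 Ma: Calymmian (1600–1400), Ectasian (1400–1200).
That is 2 complete periods.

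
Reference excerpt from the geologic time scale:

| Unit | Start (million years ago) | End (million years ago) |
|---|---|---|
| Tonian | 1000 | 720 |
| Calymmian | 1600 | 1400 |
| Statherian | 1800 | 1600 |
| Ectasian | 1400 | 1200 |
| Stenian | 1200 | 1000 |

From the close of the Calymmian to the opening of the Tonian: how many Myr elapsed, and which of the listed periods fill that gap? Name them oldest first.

400 million years; Ectasian, Stenian

The Calymmian closes at 1400 Ma and the Tonian opens at 1000 Ma, so the interval is 1400 − 1000 = 400 Myr.
A period fits inside if it starts at or after 1400 Ma and ends at or before 1000 Ma; oldest first that gives Ectasian, Stenian.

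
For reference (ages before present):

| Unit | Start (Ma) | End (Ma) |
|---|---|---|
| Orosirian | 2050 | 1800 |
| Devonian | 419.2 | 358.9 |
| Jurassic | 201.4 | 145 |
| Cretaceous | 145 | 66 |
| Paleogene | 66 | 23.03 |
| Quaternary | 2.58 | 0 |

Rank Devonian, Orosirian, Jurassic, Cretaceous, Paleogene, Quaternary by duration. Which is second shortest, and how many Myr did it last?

Paleogene, 42.97 million years

Start − end for each: Devonian 419.2 − 358.9 = 60.3; Orosirian 2050 − 1800 = 250; Jurassic 201.4 − 145 = 56.4; Cretaceous 145 − 66 = 79; Paleogene 66 − 23.03 = 42.97; Quaternary 2.58 − 0 = 2.58.
Ranking these from shortest: Quaternary < Paleogene < Jurassic < Devonian < Cretaceous < Orosirian.
Position 2 in that ranking is Paleogene, which lasted 42.97 Myr.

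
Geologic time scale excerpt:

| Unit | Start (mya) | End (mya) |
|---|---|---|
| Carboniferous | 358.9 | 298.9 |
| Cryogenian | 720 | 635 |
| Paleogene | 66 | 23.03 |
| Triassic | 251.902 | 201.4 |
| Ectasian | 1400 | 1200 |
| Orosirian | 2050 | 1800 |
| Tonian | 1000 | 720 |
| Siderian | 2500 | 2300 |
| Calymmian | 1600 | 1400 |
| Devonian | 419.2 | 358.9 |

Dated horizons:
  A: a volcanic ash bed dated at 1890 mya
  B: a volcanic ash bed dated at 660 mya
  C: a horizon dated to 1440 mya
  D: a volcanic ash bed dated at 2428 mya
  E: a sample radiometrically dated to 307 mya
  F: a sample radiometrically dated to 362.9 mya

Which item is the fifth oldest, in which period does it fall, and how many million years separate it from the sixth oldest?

F, in the Devonian; 55.9 million years to E

Sorted oldest-first by Ma: D (2428), A (1890), C (1440), B (660), F (362.9), E (307).
The fifth oldest is F at 362.9 Ma, which lies in 419.2–358.9 Ma: the Devonian.
The sixth oldest is E at 307 Ma; separation = |362.9 − 307| = 55.9 Myr.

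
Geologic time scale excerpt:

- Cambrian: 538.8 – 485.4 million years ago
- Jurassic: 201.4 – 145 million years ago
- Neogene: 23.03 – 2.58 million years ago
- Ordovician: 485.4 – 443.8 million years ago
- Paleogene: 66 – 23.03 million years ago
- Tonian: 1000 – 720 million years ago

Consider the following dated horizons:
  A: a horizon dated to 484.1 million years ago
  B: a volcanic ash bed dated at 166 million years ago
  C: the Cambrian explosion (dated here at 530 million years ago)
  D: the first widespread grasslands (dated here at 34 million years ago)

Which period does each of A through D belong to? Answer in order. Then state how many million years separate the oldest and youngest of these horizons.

A: 484.1 Ma lies in 485.4–443.8 Ma, so Ordovician.
B: 166 Ma lies in 201.4–145 Ma, so Jurassic.
C: 530 Ma lies in 538.8–485.4 Ma, so Cambrian.
D: 34 Ma lies in 66–23.03 Ma, so Paleogene.
Oldest = 530 Ma, youngest = 34 Ma → span 496 Myr.

A — Ordovician; B — Jurassic; C — Cambrian; D — Paleogene; span 496 million years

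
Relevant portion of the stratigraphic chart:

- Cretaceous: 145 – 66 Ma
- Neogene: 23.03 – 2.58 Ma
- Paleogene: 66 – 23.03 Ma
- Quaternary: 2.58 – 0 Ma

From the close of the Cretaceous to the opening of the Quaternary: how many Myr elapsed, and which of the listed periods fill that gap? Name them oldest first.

The Cretaceous closes at 66 Ma and the Quaternary opens at 2.58 Ma, so the interval is 66 − 2.58 = 63.42 Myr.
A period fits inside if it starts at or after 66 Ma and ends at or before 2.58 Ma; oldest first that gives Paleogene, Neogene.

63.42 million years; Paleogene, Neogene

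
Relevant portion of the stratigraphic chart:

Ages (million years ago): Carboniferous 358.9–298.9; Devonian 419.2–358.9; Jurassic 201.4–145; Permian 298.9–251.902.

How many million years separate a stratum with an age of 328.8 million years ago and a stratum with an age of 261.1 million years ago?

67.7 million years

328.8 − 261.1 = 67.7 million years.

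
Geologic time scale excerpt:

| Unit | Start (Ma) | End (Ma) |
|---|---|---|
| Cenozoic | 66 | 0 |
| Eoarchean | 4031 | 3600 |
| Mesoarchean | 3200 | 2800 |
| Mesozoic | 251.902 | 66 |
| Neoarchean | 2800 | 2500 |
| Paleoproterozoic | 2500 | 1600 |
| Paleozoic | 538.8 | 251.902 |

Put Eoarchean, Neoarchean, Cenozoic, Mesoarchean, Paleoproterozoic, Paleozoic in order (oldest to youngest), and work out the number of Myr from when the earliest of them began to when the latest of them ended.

From the excerpt: Eoarchean 4031–3600; Neoarchean 2800–2500; Cenozoic 66–0; Mesoarchean 3200–2800; Paleoproterozoic 2500–1600; Paleozoic 538.8–251.902 (Ma).
Larger Ma is earlier, so the oldest is Eoarchean and the youngest is Cenozoic; oldest to youngest: Eoarchean, Mesoarchean, Neoarchean, Paleoproterozoic, Paleozoic, Cenozoic.
Oldest start 4031 minus youngest end 0 gives 4031 Myr overall.

Eoarchean, Mesoarchean, Neoarchean, Paleoproterozoic, Paleozoic, Cenozoic; total span 4031 Myr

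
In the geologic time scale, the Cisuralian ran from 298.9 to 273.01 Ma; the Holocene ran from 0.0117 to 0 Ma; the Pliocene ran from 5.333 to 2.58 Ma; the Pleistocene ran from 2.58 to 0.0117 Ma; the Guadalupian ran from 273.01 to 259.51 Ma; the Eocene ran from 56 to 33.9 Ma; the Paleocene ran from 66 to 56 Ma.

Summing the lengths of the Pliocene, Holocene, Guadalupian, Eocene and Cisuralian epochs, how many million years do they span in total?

Each duration: Pliocene = 2.753; Holocene = 0.0117; Guadalupian = 13.5; Eocene = 22.1; Cisuralian = 25.89.
Sum: 2.753 + 0.0117 + 13.5 + 22.1 + 25.89 = 64.2547 Myr.

64.2547 million years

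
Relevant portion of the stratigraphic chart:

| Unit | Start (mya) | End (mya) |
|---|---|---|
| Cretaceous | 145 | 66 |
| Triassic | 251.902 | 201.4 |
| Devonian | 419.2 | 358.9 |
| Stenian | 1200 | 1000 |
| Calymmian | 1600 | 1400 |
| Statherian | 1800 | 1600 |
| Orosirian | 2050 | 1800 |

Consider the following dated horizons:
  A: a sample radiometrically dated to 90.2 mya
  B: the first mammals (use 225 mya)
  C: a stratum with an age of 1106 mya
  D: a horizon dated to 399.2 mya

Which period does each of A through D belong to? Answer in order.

A: 90.2 Ma lies in 145–66 Ma, so Cretaceous.
B: 225 Ma lies in 251.902–201.4 Ma, so Triassic.
C: 1106 Ma lies in 1200–1000 Ma, so Stenian.
D: 399.2 Ma lies in 419.2–358.9 Ma, so Devonian.

A — Cretaceous; B — Triassic; C — Stenian; D — Devonian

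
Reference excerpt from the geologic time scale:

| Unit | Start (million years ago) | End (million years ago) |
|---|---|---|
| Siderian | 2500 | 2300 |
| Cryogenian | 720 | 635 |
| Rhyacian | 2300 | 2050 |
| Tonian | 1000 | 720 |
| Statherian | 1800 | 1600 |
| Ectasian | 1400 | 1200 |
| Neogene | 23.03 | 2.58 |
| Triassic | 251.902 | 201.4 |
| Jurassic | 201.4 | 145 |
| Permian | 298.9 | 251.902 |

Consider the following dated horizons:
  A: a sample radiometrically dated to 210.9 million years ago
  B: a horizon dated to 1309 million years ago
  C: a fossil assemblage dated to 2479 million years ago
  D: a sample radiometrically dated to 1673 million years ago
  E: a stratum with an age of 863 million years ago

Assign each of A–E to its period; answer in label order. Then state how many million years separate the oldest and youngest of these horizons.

A — Triassic; B — Ectasian; C — Siderian; D — Statherian; E — Tonian; span 2268.1 million years

A: 210.9 Ma lies in 251.902–201.4 Ma, so Triassic.
B: 1309 Ma lies in 1400–1200 Ma, so Ectasian.
C: 2479 Ma lies in 2500–2300 Ma, so Siderian.
D: 1673 Ma lies in 1800–1600 Ma, so Statherian.
E: 863 Ma lies in 1000–720 Ma, so Tonian.
Oldest = 2479 Ma, youngest = 210.9 Ma → span 2268.1 Myr.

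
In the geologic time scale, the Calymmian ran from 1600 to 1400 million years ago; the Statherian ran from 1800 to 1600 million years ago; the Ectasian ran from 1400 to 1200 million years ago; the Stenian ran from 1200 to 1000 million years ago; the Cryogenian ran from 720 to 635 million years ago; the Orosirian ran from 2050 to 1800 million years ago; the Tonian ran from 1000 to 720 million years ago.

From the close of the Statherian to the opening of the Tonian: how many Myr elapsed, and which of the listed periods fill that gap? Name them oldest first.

End of Statherian = 1600 Ma; start of Tonian = 1000 Ma.
Gap = 1600 − 1000 = 600 Myr.
Periods wholly inside 1600–1000 Ma: Calymmian (1600–1400), Ectasian (1400–1200), Stenian (1200–1000).

600 million years; Calymmian, Ectasian, Stenian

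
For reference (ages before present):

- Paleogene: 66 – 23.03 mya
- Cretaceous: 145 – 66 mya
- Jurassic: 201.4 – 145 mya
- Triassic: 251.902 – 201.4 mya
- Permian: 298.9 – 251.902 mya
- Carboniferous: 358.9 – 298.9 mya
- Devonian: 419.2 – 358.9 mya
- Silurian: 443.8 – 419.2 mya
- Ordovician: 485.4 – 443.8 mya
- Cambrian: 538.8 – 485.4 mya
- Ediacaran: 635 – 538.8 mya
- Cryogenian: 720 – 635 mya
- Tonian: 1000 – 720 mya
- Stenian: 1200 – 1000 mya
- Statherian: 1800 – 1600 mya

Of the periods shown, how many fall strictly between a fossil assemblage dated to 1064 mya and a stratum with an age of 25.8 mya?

12

The older date is 1064 Ma and the younger is 25.8 Ma.
Periods with start < 1064 and end > 25.8 Ma: Tonian (1000–720), Cryogenian (720–635), Ediacaran (635–538.8), Cambrian (538.8–485.4), Ordovician (485.4–443.8), Silurian (443.8–419.2), Devonian (419.2–358.9), Carboniferous (358.9–298.9), Permian (298.9–251.902), Triassic (251.902–201.4), Jurassic (201.4–145), Cretaceous (145–66).
That is 12 complete periods.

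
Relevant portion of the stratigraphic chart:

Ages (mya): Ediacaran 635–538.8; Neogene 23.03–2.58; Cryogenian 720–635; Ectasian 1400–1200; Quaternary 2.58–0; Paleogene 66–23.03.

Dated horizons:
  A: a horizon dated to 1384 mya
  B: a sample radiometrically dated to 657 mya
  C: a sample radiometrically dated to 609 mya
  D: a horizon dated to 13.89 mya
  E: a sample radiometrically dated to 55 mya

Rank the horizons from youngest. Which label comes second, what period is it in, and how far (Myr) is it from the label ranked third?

Smaller Ma means younger, so youngest first: D 13.89 < E 55 < C 609 < B 657 < A 1384.
Counting 2 along gives E (55 Ma); the excerpt puts that inside the Paleogene, 66–23.03 Ma.
Next in line is C (609 Ma), and 609 − 55 = 554 Myr.

E, in the Paleogene; 554 million years to C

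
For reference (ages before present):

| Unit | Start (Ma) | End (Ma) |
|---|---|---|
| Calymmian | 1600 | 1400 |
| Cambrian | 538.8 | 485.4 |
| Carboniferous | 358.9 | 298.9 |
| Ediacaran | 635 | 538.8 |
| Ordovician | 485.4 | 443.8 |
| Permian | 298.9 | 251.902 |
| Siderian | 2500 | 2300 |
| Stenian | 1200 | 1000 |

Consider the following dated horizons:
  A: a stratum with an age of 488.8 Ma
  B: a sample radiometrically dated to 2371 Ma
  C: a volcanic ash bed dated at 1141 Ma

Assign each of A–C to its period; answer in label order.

A: 488.8 Ma lies in 538.8–485.4 Ma, so Cambrian.
B: 2371 Ma lies in 2500–2300 Ma, so Siderian.
C: 1141 Ma lies in 1200–1000 Ma, so Stenian.

A — Cambrian; B — Siderian; C — Stenian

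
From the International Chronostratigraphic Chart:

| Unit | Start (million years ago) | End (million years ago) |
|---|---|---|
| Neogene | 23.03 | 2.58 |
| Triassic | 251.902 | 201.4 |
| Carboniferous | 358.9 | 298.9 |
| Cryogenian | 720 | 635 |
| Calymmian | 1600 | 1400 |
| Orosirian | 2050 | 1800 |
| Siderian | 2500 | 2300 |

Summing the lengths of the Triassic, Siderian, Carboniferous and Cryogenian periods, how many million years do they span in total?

395.502 million years

Duration is start − end for each: (251.902 − 201.4) + (2500 − 2300) + (358.9 − 298.9) + (720 − 635).
That is 50.502 + 200 + 60 + 85, which totals 395.502 million years.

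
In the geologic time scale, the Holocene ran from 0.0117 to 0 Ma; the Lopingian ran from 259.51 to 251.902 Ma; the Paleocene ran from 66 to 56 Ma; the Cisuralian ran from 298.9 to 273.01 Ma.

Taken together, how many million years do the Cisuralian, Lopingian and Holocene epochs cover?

Duration is start − end for each: (298.9 − 273.01) + (259.51 − 251.902) + (0.0117 − 0).
That is 25.89 + 7.608 + 0.0117, which totals 33.5097 million years.

33.5097 million years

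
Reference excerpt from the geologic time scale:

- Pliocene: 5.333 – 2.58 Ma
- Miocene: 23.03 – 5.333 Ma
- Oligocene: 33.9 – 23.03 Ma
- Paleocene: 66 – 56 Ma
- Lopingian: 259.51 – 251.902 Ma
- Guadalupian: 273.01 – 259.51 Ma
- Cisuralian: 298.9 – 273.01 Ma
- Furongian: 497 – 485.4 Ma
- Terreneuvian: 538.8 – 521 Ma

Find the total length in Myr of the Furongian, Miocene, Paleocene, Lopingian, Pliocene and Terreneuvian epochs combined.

67.458 million years

Duration is start − end for each: (497 − 485.4) + (23.03 − 5.333) + (66 − 56) + (259.51 − 251.902) + (5.333 − 2.58) + (538.8 − 521).
That is 11.6 + 17.697 + 10 + 7.608 + 2.753 + 17.8, which totals 67.458 million years.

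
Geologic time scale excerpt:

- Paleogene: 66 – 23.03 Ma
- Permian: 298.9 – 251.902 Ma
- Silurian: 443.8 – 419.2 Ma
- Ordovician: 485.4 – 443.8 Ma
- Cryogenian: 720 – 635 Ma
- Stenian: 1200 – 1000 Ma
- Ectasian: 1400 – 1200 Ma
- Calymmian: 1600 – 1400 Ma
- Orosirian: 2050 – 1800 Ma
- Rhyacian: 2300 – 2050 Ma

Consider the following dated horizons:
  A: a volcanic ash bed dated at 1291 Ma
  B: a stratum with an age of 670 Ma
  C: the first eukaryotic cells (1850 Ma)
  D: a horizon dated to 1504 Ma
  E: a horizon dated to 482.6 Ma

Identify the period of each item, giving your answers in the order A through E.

A — Ectasian; B — Cryogenian; C — Orosirian; D — Calymmian; E — Ordovician

Match each age against the start–end ranges in the excerpt: A = 1291 Ma → Ectasian (1400–1200); B = 670 Ma → Cryogenian (720–635); C = 1850 Ma → Orosirian (2050–1800); D = 1504 Ma → Calymmian (1600–1400); E = 482.6 Ma → Ordovician (485.4–443.8).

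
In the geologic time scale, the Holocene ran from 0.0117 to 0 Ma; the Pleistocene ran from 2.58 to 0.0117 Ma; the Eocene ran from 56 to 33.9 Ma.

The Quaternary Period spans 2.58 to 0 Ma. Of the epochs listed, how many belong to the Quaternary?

Epochs inside 2.58–0 Ma: Pleistocene, Holocene — 2 in total.

2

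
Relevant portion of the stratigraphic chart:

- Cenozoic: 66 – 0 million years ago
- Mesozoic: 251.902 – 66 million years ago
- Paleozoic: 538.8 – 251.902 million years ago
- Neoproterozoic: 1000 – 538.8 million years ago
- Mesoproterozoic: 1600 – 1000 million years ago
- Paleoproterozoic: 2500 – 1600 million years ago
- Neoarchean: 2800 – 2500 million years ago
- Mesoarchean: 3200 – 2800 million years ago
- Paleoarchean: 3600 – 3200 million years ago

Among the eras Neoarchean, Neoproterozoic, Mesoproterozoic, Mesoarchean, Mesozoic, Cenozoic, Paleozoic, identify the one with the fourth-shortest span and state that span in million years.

Start − end for each: Neoarchean 2800 − 2500 = 300; Neoproterozoic 1000 − 538.8 = 461.2; Mesoproterozoic 1600 − 1000 = 600; Mesoarchean 3200 − 2800 = 400; Mesozoic 251.902 − 66 = 185.902; Cenozoic 66 − 0 = 66; Paleozoic 538.8 − 251.902 = 286.898.
Ranking these from shortest: Cenozoic < Mesozoic < Paleozoic < Neoarchean < Mesoarchean < Neoproterozoic < Mesoproterozoic.
Position 4 in that ranking is Neoarchean, which lasted 300 Myr.

Neoarchean, 300 million years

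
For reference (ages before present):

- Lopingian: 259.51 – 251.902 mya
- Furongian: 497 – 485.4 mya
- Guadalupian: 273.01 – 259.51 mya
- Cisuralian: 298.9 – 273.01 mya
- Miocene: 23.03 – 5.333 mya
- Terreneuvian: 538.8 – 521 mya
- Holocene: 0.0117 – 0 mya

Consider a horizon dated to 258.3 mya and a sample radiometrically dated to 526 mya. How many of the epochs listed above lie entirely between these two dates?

The older date is 526 Ma and the younger is 258.3 Ma.
Epochs with start < 526 and end > 258.3 Ma: Furongian (497–485.4), Cisuralian (298.9–273.01), Guadalupian (273.01–259.51).
That is 3 complete epochs.

3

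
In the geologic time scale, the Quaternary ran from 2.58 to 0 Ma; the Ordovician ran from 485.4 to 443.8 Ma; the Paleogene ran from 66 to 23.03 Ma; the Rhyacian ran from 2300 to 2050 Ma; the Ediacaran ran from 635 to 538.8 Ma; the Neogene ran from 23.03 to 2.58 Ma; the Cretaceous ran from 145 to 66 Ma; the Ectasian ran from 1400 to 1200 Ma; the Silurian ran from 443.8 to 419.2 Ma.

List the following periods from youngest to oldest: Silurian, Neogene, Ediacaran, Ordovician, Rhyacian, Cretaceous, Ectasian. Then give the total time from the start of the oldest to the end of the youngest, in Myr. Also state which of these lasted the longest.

Neogene → Cretaceous → Silurian → Ordovician → Ediacaran → Ectasian → Rhyacian; total span 2297.42 Myr; longest is Rhyacian

From the excerpt: Silurian 443.8–419.2; Neogene 23.03–2.58; Ediacaran 635–538.8; Ordovician 485.4–443.8; Rhyacian 2300–2050; Cretaceous 145–66; Ectasian 1400–1200 (Ma).
Larger Ma is earlier, so the oldest is Rhyacian and the youngest is Neogene; youngest to oldest: Neogene, Cretaceous, Silurian, Ordovician, Ediacaran, Ectasian, Rhyacian.
Oldest start 2300 minus youngest end 2.58 gives 2297.42 Myr overall.
Individual lengths (start − end): Ediacaran 96.2; Rhyacian 250; Cretaceous 79; Neogene 20.45; Ectasian 200; Silurian 24.6; Ordovician 41.6. The largest is Rhyacian at 250 Myr.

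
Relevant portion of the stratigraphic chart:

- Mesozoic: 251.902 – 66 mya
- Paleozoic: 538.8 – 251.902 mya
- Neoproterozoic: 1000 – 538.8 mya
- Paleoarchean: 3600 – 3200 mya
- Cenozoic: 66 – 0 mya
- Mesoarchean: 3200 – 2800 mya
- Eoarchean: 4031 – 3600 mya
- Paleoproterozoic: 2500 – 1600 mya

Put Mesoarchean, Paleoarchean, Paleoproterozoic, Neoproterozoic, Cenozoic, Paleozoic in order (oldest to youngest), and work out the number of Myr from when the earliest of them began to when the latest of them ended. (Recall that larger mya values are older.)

Start ages (Ma): Paleoarchean 3600, Mesoarchean 3200, Paleoproterozoic 2500, Neoproterozoic 1000, Paleozoic 538.8, Cenozoic 66.
Ordered oldest to youngest: Paleoarchean, Mesoarchean, Paleoproterozoic, Neoproterozoic, Paleozoic, Cenozoic.
Span = 3600 − 0 = 3600 Myr.

Paleoarchean, Mesoarchean, Paleoproterozoic, Neoproterozoic, Paleozoic, Cenozoic; total span 3600 Myr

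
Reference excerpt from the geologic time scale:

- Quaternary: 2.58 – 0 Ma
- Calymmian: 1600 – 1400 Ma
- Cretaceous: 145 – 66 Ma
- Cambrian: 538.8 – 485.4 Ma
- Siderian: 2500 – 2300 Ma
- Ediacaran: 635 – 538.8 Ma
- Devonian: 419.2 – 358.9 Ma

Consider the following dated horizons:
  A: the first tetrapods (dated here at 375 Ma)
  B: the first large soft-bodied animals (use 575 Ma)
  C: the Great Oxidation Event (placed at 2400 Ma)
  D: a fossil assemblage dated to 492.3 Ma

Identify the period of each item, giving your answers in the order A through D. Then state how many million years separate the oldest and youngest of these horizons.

A — Devonian; B — Ediacaran; C — Siderian; D — Cambrian; span 2025 million years

A: 375 Ma lies in 419.2–358.9 Ma, so Devonian.
B: 575 Ma lies in 635–538.8 Ma, so Ediacaran.
C: 2400 Ma lies in 2500–2300 Ma, so Siderian.
D: 492.3 Ma lies in 538.8–485.4 Ma, so Cambrian.
Oldest = 2400 Ma, youngest = 375 Ma → span 2025 Myr.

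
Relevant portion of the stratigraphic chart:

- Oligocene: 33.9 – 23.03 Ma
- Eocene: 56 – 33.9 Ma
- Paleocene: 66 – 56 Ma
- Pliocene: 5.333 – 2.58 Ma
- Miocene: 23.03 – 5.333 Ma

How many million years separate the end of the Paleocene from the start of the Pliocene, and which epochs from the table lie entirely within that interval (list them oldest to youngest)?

50.667 million years; Eocene, Oligocene, Miocene

The Paleocene closes at 56 Ma and the Pliocene opens at 5.333 Ma, so the interval is 56 − 5.333 = 50.667 Myr.
An epoch fits inside if it starts at or after 56 Ma and ends at or before 5.333 Ma; oldest first that gives Eocene, Oligocene, Miocene.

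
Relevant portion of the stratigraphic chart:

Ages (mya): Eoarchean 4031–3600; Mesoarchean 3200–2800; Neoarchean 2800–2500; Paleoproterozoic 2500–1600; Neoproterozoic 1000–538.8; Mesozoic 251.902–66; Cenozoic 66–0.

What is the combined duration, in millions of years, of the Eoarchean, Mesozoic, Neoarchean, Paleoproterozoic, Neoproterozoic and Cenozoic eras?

2344.102 million years

Duration is start − end for each: (4031 − 3600) + (251.902 − 66) + (2800 − 2500) + (2500 − 1600) + (1000 − 538.8) + (66 − 0).
That is 431 + 185.902 + 300 + 900 + 461.2 + 66, which totals 2344.102 million years.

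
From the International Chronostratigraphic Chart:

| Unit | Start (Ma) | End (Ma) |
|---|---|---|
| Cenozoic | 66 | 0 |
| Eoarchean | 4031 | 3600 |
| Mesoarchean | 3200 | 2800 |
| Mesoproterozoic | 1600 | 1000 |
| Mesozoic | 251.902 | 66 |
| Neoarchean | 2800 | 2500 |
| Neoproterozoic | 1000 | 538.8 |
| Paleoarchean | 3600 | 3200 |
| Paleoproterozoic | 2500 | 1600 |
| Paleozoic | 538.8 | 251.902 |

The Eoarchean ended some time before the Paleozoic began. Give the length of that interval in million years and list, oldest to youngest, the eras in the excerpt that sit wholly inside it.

3061.2 million years; Paleoarchean, Mesoarchean, Neoarchean, Paleoproterozoic, Mesoproterozoic, Neoproterozoic

The Eoarchean closes at 3600 Ma and the Paleozoic opens at 538.8 Ma, so the interval is 3600 − 538.8 = 3061.2 Myr.
An era fits inside if it starts at or after 3600 Ma and ends at or before 538.8 Ma; oldest first that gives Paleoarchean, Mesoarchean, Neoarchean, Paleoproterozoic, Mesoproterozoic, Neoproterozoic.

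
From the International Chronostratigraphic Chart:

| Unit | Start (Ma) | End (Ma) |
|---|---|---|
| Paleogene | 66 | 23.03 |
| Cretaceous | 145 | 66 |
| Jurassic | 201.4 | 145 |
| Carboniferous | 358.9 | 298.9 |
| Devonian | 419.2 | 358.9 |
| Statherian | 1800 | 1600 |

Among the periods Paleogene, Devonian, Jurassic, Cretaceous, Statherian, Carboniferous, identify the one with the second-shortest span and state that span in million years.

Durations: Paleogene 42.97; Devonian 60.3; Jurassic 56.4; Cretaceous 79; Statherian 200; Carboniferous 60 Myr.
Sorted shortest-first: Paleogene (42.97), Jurassic (56.4), Carboniferous (60), Devonian (60.3), Cretaceous (79), Statherian (200).
The second shortest is Jurassic at 56.4 Myr.

Jurassic, 56.4 million years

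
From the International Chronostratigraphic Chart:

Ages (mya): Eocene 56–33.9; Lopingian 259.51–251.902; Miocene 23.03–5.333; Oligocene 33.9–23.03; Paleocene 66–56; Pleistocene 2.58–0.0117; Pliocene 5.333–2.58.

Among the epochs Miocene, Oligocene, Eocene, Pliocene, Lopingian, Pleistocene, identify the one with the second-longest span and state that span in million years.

Miocene, 17.697 million years

Durations: Miocene 17.697; Oligocene 10.87; Eocene 22.1; Pliocene 2.753; Lopingian 7.608; Pleistocene 2.5683 Myr.
Sorted longest-first: Eocene (22.1), Miocene (17.697), Oligocene (10.87), Lopingian (7.608), Pliocene (2.753), Pleistocene (2.5683).
The second longest is Miocene at 17.697 Myr.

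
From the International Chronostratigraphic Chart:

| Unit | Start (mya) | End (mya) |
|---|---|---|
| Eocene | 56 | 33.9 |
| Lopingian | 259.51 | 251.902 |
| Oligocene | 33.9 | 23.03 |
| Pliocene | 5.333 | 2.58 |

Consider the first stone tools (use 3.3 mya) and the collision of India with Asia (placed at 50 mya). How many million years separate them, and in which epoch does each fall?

46.7 million years apart; the first in the Pliocene, the second in the Eocene

Elapsed time: 50 − 3.3 = 46.7 Myr.
3.3 Ma lies within 5.333–2.58 Ma: Pliocene.
50 Ma lies within 56–33.9 Ma: Eocene.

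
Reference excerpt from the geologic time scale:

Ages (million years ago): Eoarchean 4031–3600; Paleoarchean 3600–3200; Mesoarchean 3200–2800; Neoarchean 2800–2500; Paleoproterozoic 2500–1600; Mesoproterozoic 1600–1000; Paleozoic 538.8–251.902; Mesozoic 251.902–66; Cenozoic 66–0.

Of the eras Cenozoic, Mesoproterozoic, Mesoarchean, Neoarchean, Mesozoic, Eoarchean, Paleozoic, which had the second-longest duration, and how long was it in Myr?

Eoarchean, 431 million years

Start − end for each: Cenozoic 66 − 0 = 66; Mesoproterozoic 1600 − 1000 = 600; Mesoarchean 3200 − 2800 = 400; Neoarchean 2800 − 2500 = 300; Mesozoic 251.902 − 66 = 185.902; Eoarchean 4031 − 3600 = 431; Paleozoic 538.8 − 251.902 = 286.898.
Ranking these from longest: Mesoproterozoic > Eoarchean > Mesoarchean > Neoarchean > Paleozoic > Mesozoic > Cenozoic.
Position 2 in that ranking is Eoarchean, which lasted 431 Myr.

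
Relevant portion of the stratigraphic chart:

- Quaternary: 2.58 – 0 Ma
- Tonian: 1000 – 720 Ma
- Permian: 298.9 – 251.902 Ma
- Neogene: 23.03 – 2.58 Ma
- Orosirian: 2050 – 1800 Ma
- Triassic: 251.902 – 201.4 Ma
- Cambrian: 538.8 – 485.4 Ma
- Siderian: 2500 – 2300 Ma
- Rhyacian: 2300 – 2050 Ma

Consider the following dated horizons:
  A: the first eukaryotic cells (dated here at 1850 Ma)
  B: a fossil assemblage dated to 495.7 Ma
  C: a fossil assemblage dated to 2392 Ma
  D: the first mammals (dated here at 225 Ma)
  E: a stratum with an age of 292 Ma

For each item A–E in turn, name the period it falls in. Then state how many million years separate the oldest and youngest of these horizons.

A — Orosirian; B — Cambrian; C — Siderian; D — Triassic; E — Permian; span 2167 million years

A: 1850 Ma lies in 2050–1800 Ma, so Orosirian.
B: 495.7 Ma lies in 538.8–485.4 Ma, so Cambrian.
C: 2392 Ma lies in 2500–2300 Ma, so Siderian.
D: 225 Ma lies in 251.902–201.4 Ma, so Triassic.
E: 292 Ma lies in 298.9–251.902 Ma, so Permian.
Oldest = 2392 Ma, youngest = 225 Ma → span 2167 Myr.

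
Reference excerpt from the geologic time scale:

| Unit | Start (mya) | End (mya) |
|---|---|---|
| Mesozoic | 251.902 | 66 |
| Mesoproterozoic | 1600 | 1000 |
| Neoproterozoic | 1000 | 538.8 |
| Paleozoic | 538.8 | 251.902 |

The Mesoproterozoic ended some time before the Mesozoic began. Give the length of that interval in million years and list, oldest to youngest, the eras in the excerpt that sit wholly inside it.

748.098 million years; Neoproterozoic, Paleozoic

The Mesoproterozoic closes at 1000 Ma and the Mesozoic opens at 251.902 Ma, so the interval is 1000 − 251.902 = 748.098 Myr.
An era fits inside if it starts at or after 1000 Ma and ends at or before 251.902 Ma; oldest first that gives Neoproterozoic, Paleozoic.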